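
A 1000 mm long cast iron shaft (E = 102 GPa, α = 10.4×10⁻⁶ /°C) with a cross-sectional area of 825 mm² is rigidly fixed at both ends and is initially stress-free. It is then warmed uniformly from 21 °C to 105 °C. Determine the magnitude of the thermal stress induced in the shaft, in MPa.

The supports are rigid, so the total axial strain is zero. The restrained thermal strain is ε = αΔT = 10.4×10⁻⁶ × 84 = 873.6×10⁻⁶.
Hence σ = E·αΔT = 102×10³ × 873.6×10⁻⁶ = 89.11 MPa, compressive.

σ ≈ 89.1 MPa (compressive)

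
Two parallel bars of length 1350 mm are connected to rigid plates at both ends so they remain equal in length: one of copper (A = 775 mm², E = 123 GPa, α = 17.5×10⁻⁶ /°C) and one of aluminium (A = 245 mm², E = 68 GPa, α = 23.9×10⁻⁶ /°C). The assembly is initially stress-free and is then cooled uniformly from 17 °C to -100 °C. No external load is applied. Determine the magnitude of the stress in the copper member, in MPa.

σ ≈ 13.7 MPa (compressive)

Both members must finish at the same length. With the larger α, the aluminium tends to over-contract; the plates restrain it, putting the aluminium in tension and the copper in compression. With no external load the two internal forces are equal and opposite, magnitude P.
Setting the final lengths equal and cancelling L: (α₁ − α₂)ΔT = P/(A₁E₁) + P/(A₂E₂).
|α₁ − α₂|·ΔT = 6.4×10⁻⁶ × 117 = 0.0007488.
1/(A₁E₁) + 1/(A₂E₂) = 1/(775×123×10³) + 1/(245×68×10³) = 7.051×10⁻⁸ N⁻¹.
So P = 0.0007488 / 7.051×10⁻⁸ = 10.62 kN.
σ_{copper} = P/A₁ = 10620/775 = 13.7 MPa, compressive.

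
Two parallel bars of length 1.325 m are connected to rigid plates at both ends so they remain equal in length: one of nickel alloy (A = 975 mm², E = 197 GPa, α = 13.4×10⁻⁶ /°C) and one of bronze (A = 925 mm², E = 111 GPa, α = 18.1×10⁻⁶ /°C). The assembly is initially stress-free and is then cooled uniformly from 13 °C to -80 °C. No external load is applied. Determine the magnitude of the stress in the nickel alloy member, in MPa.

The bronze has the larger α, so on cooling it would change length more than the nickel alloy if both were free. The rigid plates force a common final length, so the bronze is put into tension and the nickel alloy into compression, with equal and opposite forces P (no external load).
Equating the net (thermal + elastic) strains gives |α₁ − α₂|·ΔT = P·[1/(A₁E₁) + 1/(A₂E₂)].
|α₁ − α₂|·ΔT = 4.7×10⁻⁶ × 93 = 0.0004371.
1/(A₁E₁) + 1/(A₂E₂) = 1/(975×197×10³) + 1/(925×111×10³) = 1.495×10⁻⁸ N⁻¹.
P = 0.0004371 / 1.495×10⁻⁸ = 29250 N = 29.25 kN.
σ_{nickel alloy} = P/A₁ = 29250/975 = 30 MPa, compressive.

σ ≈ 30 MPa (compressive)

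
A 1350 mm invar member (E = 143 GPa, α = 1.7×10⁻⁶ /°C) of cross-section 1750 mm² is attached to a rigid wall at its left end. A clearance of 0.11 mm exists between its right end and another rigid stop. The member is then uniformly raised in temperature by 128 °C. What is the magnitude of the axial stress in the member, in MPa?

If the wall were absent the member would grow by αΔT L = 1.7×10⁻⁶ × 128 × 1350 = 0.2938 mm.
The gap closes (δ_free > 0.11 mm) and the wall then resists a further 0.2938 − 0.11 = 0.1838 mm of expansion.
Compatibility: PL/(AE) = 0.1838 mm, so σ = P/A = E × (0.1838/1350) = 19.46 MPa.

σ ≈ 19.5 MPa (compressive)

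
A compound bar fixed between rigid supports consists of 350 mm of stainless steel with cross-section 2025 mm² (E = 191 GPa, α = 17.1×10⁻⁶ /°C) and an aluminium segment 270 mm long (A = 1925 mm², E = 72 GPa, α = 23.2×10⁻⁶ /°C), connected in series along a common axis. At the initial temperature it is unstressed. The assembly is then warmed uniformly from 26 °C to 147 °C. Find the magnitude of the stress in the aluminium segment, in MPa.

σ ≈ 270 MPa (compressive)

Free thermal expansion of the whole bar: Σ αᵢΔT Lᵢ = 17.1×10⁻⁶×121×350 + 23.2×10⁻⁶×121×270 = 1.482 mm.
The rigid supports impose zero overall length change; the single axial force P common to all segments must satisfy P Σ Lᵢ/(AᵢEᵢ) = δ_free.
Σ Lᵢ/(AᵢEᵢ) = 350/(2025×191×10³) + 270/(1925×72×10³) = 2.853×10⁻⁶ mm/N.
So P = 1.482 / 2.853×10⁻⁶ = 519.5 kN, compressive.
σ_{aluminium} = P / A = 519500 / 1925 = 269.9 MPa.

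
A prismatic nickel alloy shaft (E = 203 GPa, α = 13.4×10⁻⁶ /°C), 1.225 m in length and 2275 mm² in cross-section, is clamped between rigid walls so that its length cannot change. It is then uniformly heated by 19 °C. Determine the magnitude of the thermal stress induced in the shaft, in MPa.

σ ≈ 51.7 MPa (compressive)

With length fixed, the mechanical strain must cancel the thermal strain αΔT = 13.4×10⁻⁶ × 19 = 254.6×10⁻⁶.
The stress required to suppress this strain is σ = Eε = 203×10³ × 254.6×10⁻⁶ = 51.68 MPa, compressive since the shaft is trying to expand.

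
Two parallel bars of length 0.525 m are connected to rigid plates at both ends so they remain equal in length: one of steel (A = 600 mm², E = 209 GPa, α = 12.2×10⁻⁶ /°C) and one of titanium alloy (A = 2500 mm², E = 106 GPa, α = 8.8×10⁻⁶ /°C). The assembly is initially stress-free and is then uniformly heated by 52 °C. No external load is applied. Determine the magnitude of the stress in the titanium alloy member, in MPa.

σ ≈ 6.02 MPa (tensile)

Equilibrium of a rigid end plate with no external load gives equal and opposite internal forces ±P in the two members. Since α_{steel} > α_{titanium alloy}, heating drives the steel into compression and the titanium alloy into tension.
Setting the final lengths equal and cancelling L: (α₁ − α₂)ΔT = P/(A₁E₁) + P/(A₂E₂).
|α₁ − α₂|·ΔT = 3.4×10⁻⁶ × 52 = 0.0001768.
1/(A₁E₁) + 1/(A₂E₂) = 1/(600×209×10³) + 1/(2500×106×10³) = 1.175×10⁻⁸ N⁻¹.
P = 0.0001768 / 1.175×10⁻⁸ = 15050 N = 15.05 kN.
σ_{titanium alloy} = P/A₂ = 15050/2500 = 6.02 MPa, tensile.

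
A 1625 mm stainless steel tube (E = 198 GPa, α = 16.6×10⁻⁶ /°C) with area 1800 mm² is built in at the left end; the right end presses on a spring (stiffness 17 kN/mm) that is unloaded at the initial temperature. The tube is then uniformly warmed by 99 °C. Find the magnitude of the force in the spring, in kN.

If the spring were absent the tube would lengthen by αΔT L = 16.6×10⁻⁶ × 99 × 1625 = 2.671 mm.
With a force P in the spring, the elastic change of the tube is PL/(AE) and that of the spring is P/k; compatibility requires their sum to equal δ_free.
So P = δ_free / [L/(AE) + 1/k] = 2.671 / [ 1625/(1800×198×10³) + 1/(17×10³) ].
P = 2.671 / 6.338×10⁻⁵ = 42130 N.

P ≈ 42.1 kN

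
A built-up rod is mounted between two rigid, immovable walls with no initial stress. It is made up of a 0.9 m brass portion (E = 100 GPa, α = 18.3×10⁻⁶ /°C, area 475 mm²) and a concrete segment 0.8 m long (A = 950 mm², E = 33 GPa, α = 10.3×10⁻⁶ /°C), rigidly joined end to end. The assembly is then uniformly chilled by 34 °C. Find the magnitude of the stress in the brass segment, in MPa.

σ ≈ 39.8 MPa (tensile)

Free thermal contraction of the whole bar: Σ αᵢΔT Lᵢ = 18.3×10⁻⁶×34×900 + 10.3×10⁻⁶×34×800 = 0.8401 mm.
The walls prevent any net length change, so an axial force P (same in every segment) develops. Compatibility: P · Σ Lᵢ/(AᵢEᵢ) = δ_free.
Σ Lᵢ/(AᵢEᵢ) = 900/(475×100×10³) + 800/(950×33×10³) = 4.447×10⁻⁵ mm/N.
P = 0.8401 / 4.447×10⁻⁵ = 18890 N = 18.89 kN, tensile.
σ_{brass} = P / A = 18890 / 475 = 39.78 MPa.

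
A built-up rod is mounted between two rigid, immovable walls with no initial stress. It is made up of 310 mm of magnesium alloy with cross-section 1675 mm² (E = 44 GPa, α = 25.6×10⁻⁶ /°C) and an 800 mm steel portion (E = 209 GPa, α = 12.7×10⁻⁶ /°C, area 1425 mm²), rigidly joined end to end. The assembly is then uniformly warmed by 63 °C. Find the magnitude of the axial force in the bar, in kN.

With the walls removed the bar would change length by δ_free = Σ αᵢΔT Lᵢ = 25.6×10⁻⁶×63×310 + 12.7×10⁻⁶×63×800 = 1.14 mm.
The walls prevent any net length change, so an axial force P (same in every segment) develops. Compatibility: P · Σ Lᵢ/(AᵢEᵢ) = δ_free.
Σ Lᵢ/(AᵢEᵢ) = 310/(1675×44×10³) + 800/(1425×209×10³) = 6.892×10⁻⁶ mm/N.
So P = 1.14 / 6.892×10⁻⁶ = 165.4 kN, compressive.

P ≈ 165 kN (compressive)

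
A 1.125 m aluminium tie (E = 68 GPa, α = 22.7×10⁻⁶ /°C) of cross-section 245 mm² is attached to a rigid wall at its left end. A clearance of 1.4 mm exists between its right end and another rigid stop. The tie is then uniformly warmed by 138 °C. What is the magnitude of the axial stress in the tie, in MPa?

If the wall were absent the tie would grow by αΔT L = 22.7×10⁻⁶ × 138 × 1125 = 3.524 mm.
After closing the 1.4 mm clearance, 3.524 − 1.4 = 2.124 mm of expansion remains to be suppressed by the wall.
So σ = E(δ_free − g)/L = 68×10³ × 2.124/1125 = 128.4 MPa.

σ ≈ 128 MPa (compressive)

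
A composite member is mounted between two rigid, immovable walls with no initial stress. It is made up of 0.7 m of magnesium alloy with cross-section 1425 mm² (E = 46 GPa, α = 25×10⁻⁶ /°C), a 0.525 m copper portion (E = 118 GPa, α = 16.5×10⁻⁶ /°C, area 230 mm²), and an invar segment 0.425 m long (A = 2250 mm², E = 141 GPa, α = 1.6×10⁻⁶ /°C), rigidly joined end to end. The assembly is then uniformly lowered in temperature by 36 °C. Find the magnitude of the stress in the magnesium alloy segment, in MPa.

With the walls removed the bar would change length by δ_free = Σ αᵢΔT Lᵢ = 25×10⁻⁶×36×700 + 16.5×10⁻⁶×36×525 + 1.6×10⁻⁶×36×425 = 0.9663 mm.
Since the ends are fixed, an axial force P builds up, equal in every segment, with P · Σ Lᵢ/(AᵢEᵢ) = δ_free.
The series flexibility is Σ Lᵢ/(AᵢEᵢ) = 700/(1425×46×10³) + 525/(230×118×10³) + 425/(2250×141×10³) = 3.136×10⁻⁵ mm/N.
So P = 0.9663 / 3.136×10⁻⁵ = 30.81 kN, tensile.
σ_{magnesium alloy} = P / A = 30810 / 1425 = 21.62 MPa.

σ ≈ 21.6 MPa (tensile)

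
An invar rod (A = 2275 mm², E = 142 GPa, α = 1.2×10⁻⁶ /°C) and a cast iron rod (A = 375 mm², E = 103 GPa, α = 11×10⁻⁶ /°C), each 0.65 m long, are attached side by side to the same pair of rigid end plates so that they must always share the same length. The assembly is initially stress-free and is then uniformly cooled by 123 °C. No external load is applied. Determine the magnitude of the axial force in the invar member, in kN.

P ≈ 41.6 kN (compressive in the invar)

The cast iron has the larger α, so on cooling it would change length more than the invar if both were free. The rigid plates force a common final length, so the cast iron is put into tension and the invar into compression, with equal and opposite forces P (no external load).
Compatibility of the two members (thermal + elastic change equal): (α₁ − α₂)ΔT = P·[1/(A₁E₁) + 1/(A₂E₂)].
|α₁ − α₂|·ΔT = 9.8×10⁻⁶ × 123 = 0.001205.
1/(A₁E₁) + 1/(A₂E₂) = 1/(2275×142×10³) + 1/(375×103×10³) = 2.899×10⁻⁸ N⁻¹.
P = 0.001205 / 2.899×10⁻⁸ = 41590 N = 41.59 kN.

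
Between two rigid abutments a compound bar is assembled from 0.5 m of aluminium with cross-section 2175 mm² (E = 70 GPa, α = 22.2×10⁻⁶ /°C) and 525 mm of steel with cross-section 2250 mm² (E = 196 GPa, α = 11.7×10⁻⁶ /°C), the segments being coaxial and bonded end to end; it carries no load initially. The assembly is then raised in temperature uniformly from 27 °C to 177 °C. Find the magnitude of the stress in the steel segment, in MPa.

σ ≈ 257 MPa (compressive)

With the walls removed the bar would change length by δ_free = Σ αᵢΔT Lᵢ = 22.2×10⁻⁶×150×500 + 11.7×10⁻⁶×150×525 = 2.586 mm.
The rigid supports impose zero overall length change; the single axial force P common to all segments must satisfy P Σ Lᵢ/(AᵢEᵢ) = δ_free.
Σ Lᵢ/(AᵢEᵢ) = 500/(2175×70×10³) + 525/(2250×196×10³) = 4.475×10⁻⁶ mm/N.
So P = 2.586 / 4.475×10⁻⁶ = 578 kN, compressive.
σ_{steel} = P / A = 578000 / 2250 = 256.9 MPa.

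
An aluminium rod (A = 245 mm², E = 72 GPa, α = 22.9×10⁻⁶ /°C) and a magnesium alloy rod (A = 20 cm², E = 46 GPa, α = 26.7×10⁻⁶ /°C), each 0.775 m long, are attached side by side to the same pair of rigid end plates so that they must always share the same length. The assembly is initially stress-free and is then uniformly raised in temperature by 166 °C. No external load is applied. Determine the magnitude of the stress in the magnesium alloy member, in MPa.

σ ≈ 4.67 MPa (compressive)

Equilibrium of a rigid end plate with no external load gives equal and opposite internal forces ±P in the two members. Since α_{magnesium alloy} > α_{aluminium}, heating drives the magnesium alloy into compression and the aluminium into tension.
Setting the final lengths equal and cancelling L: (α₁ − α₂)ΔT = P/(A₁E₁) + P/(A₂E₂).
|α₁ − α₂|·ΔT = 3.8×10⁻⁶ × 166 = 0.0006308.
1/(A₁E₁) + 1/(A₂E₂) = 1/(245×72×10³) + 1/(2000×46×10³) = 6.756×10⁻⁸ N⁻¹.
P = 0.0006308 / 6.756×10⁻⁸ = 9337 N = 9.337 kN.
σ_{magnesium alloy} = P/A₂ = 9337/2000 = 4.669 MPa, compressive.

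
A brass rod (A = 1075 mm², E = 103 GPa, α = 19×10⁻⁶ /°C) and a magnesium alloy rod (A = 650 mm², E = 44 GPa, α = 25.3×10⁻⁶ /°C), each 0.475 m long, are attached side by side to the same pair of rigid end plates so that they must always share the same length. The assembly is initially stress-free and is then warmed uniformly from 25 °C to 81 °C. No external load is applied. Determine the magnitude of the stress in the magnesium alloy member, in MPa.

σ ≈ 12.3 MPa (compressive)

Both members must finish at the same length. With the larger α, the magnesium alloy tends to over-expand; the plates restrain it, putting the magnesium alloy in compression and the brass in tension. With no external load the two internal forces are equal and opposite, magnitude P.
Equating the net (thermal + elastic) strains gives |α₁ − α₂|·ΔT = P·[1/(A₁E₁) + 1/(A₂E₂)].
|α₁ − α₂|·ΔT = 6.3×10⁻⁶ × 56 = 0.0003528.
1/(A₁E₁) + 1/(A₂E₂) = 1/(1075×103×10³) + 1/(650×44×10³) = 4.4×10⁻⁸ N⁻¹.
So P = 0.0003528 / 4.4×10⁻⁸ = 8.019 kN.
σ_{magnesium alloy} = P/A₂ = 8019/650 = 12.34 MPa, compressive.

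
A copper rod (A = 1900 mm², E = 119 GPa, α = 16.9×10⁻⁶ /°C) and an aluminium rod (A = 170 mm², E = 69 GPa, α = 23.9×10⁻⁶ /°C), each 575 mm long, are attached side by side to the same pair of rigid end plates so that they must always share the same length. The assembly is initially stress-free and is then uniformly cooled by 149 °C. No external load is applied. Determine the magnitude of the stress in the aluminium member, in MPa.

The aluminium has the larger α, so on cooling it would change length more than the copper if both were free. The rigid plates force a common final length, so the aluminium is put into tension and the copper into compression, with equal and opposite forces P (no external load).
Compatibility of the two members (thermal + elastic change equal): (α₁ − α₂)ΔT = P·[1/(A₁E₁) + 1/(A₂E₂)].
|α₁ − α₂|·ΔT = 7×10⁻⁶ × 149 = 0.001043.
1/(A₁E₁) + 1/(A₂E₂) = 1/(1900×119×10³) + 1/(170×69×10³) = 8.967×10⁻⁸ N⁻¹.
P = 0.001043 / 8.967×10⁻⁸ = 11630 N = 11.63 kN.
σ_{aluminium} = P/A₂ = 11630/170 = 68.42 MPa, tensile.

σ ≈ 68.4 MPa (tensile)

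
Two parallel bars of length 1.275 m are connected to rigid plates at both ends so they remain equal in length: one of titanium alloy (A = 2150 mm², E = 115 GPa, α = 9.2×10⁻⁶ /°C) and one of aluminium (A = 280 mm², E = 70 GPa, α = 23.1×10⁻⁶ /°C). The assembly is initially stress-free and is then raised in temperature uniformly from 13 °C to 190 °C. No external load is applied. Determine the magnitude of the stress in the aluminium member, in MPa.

Both members must finish at the same length. With the larger α, the aluminium tends to over-expand; the plates restrain it, putting the aluminium in compression and the titanium alloy in tension. With no external load the two internal forces are equal and opposite, magnitude P.
Equating the net (thermal + elastic) strains gives |α₁ − α₂|·ΔT = P·[1/(A₁E₁) + 1/(A₂E₂)].
|α₁ − α₂|·ΔT = 13.9×10⁻⁶ × 177 = 0.00246.
1/(A₁E₁) + 1/(A₂E₂) = 1/(2150×115×10³) + 1/(280×70×10³) = 5.506×10⁻⁸ N⁻¹.
So P = 0.00246 / 5.506×10⁻⁸ = 44.68 kN.
σ_{aluminium} = P/A₂ = 44680/280 = 159.6 MPa, compressive.

σ ≈ 160 MPa (compressive)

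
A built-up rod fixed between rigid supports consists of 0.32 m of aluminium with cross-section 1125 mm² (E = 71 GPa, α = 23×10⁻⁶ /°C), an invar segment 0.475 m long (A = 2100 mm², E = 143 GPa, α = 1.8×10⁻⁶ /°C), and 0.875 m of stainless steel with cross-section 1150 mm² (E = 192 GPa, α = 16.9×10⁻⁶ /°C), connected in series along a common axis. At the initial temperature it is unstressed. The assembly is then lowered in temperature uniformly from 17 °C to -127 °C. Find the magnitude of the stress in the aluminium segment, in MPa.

σ ≈ 308 MPa (tensile)

With the walls removed the bar would change length by δ_free = Σ αᵢΔT Lᵢ = 23×10⁻⁶×144×320 + 1.8×10⁻⁶×144×475 + 16.9×10⁻⁶×144×875 = 3.312 mm.
Since the ends are fixed, an axial force P builds up, equal in every segment, with P · Σ Lᵢ/(AᵢEᵢ) = δ_free.
Σ Lᵢ/(AᵢEᵢ) = 320/(1125×71×10³) + 475/(2100×143×10³) + 875/(1150×192×10³) = 9.551×10⁻⁶ mm/N.
Hence P = δ_free / Σ(L/AE) = 3.312/9.551×10⁻⁶ = 346.8 kN (tensile).
σ_{aluminium} = P / A = 346800 / 1125 = 308.3 MPa.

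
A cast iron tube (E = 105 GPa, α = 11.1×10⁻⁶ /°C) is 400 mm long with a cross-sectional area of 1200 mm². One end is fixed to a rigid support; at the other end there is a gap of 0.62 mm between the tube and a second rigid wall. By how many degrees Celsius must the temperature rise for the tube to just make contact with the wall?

ΔT ≈ 140 °C

Contact occurs when the free expansion equals the gap: αΔT L = 0.62 mm.
So ΔT = g/(αL) = 0.62/(11.1×10⁻⁶ × 400) = 139.6 °C.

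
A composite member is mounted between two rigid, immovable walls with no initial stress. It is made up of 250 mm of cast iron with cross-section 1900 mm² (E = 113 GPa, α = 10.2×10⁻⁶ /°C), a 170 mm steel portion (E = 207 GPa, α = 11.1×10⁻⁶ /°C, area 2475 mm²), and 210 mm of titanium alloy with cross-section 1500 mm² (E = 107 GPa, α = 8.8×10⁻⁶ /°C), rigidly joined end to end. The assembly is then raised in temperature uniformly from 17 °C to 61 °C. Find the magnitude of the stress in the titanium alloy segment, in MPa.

σ ≈ 65.7 MPa (compressive)

Free thermal expansion of the whole bar: Σ αᵢΔT Lᵢ = 10.2×10⁻⁶×44×250 + 11.1×10⁻⁶×44×170 + 8.8×10⁻⁶×44×210 = 0.2765 mm.
The rigid supports impose zero overall length change; the single axial force P common to all segments must satisfy P Σ Lᵢ/(AᵢEᵢ) = δ_free.
Σ Lᵢ/(AᵢEᵢ) = 250/(1900×113×10³) + 170/(2475×207×10³) + 210/(1500×107×10³) = 2.805×10⁻⁶ mm/N.
So P = 0.2765 / 2.805×10⁻⁶ = 98.6 kN, compressive.
σ_{titanium alloy} = P / A = 98600 / 1500 = 65.73 MPa.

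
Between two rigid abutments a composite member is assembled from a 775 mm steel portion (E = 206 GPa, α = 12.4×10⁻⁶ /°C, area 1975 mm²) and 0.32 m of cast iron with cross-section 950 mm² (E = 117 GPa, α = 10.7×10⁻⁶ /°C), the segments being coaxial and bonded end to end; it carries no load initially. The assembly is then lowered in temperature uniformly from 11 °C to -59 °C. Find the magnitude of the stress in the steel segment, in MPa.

σ ≈ 96.6 MPa (tensile)

If the supports were absent, the total length change would be Σ αᵢΔT Lᵢ = 12.4×10⁻⁶×70×775 + 10.7×10⁻⁶×70×320 = 0.9124 mm.
The walls prevent any net length change, so an axial force P (same in every segment) develops. Compatibility: P · Σ Lᵢ/(AᵢEᵢ) = δ_free.
Σ Lᵢ/(AᵢEᵢ) = 775/(1975×206×10³) + 320/(950×117×10³) = 4.784×10⁻⁶ mm/N.
P = 0.9124 / 4.784×10⁻⁶ = 190700 N = 190.7 kN, tensile.
σ_{steel} = P / A = 190700 / 1975 = 96.57 MPa.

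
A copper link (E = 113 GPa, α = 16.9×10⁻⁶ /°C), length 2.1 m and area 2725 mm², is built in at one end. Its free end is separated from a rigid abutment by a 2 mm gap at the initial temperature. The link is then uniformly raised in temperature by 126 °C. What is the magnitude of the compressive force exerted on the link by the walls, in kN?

P ≈ 362 kN

Free thermal elongation = αΔT L = 16.9×10⁻⁶ × 126 × 2100 = 4.472 mm.
The gap closes (δ_free > 2 mm) and the wall then resists a further 4.472 − 2 = 2.472 mm of expansion.
That suppressed elongation corresponds to σ = E·Δ/L = 113×10³ × 2.472/2100 = 133 MPa.
P = σA = 133 × 2725 = 362.4 kN.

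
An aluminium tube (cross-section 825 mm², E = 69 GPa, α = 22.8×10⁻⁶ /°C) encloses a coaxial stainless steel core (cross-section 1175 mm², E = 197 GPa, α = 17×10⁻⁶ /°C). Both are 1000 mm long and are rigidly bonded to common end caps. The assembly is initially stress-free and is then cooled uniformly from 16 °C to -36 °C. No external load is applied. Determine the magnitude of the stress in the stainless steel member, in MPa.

The aluminium has the larger α, so on cooling it would change length more than the stainless steel if both were free. The rigid plates force a common final length, so the aluminium is put into tension and the stainless steel into compression, with equal and opposite forces P (no external load).
Equating the net (thermal + elastic) strains gives |α₁ − α₂|·ΔT = P·[1/(A₁E₁) + 1/(A₂E₂)].
|α₁ − α₂|·ΔT = 5.8×10⁻⁶ × 52 = 0.0003016.
1/(A₁E₁) + 1/(A₂E₂) = 1/(825×69×10³) + 1/(1175×197×10³) = 2.189×10⁻⁸ N⁻¹.
P = 0.0003016 / 2.189×10⁻⁸ = 13780 N = 13.78 kN.
σ_{stainless steel} = P/A₂ = 13780/1175 = 11.73 MPa, compressive.

σ ≈ 11.7 MPa (compressive)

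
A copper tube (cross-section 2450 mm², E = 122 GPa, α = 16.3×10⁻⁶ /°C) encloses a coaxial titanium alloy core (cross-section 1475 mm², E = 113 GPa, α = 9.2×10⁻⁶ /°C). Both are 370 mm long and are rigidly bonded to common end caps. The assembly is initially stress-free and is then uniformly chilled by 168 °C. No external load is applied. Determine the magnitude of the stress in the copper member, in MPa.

σ ≈ 52.1 MPa (tensile)

Equilibrium of a rigid end plate with no external load gives equal and opposite internal forces ±P in the two members. Since α_{copper} > α_{titanium alloy}, cooling drives the copper into tension and the titanium alloy into compression.
Equating the net (thermal + elastic) strains gives |α₁ − α₂|·ΔT = P·[1/(A₁E₁) + 1/(A₂E₂)].
|α₁ − α₂|·ΔT = 7.1×10⁻⁶ × 168 = 0.001193.
1/(A₁E₁) + 1/(A₂E₂) = 1/(2450×122×10³) + 1/(1475×113×10³) = 9.345×10⁻⁹ N⁻¹.
So P = 0.001193 / 9.345×10⁻⁹ = 127.6 kN.
σ_{copper} = P/A₁ = 127600/2450 = 52.1 MPa, tensile.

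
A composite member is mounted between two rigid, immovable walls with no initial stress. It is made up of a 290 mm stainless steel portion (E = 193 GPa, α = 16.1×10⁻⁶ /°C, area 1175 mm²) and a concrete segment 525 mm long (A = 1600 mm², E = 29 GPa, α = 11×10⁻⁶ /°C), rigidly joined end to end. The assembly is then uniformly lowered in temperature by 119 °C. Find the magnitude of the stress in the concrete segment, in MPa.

σ ≈ 61.7 MPa (tensile)

With the walls removed the bar would change length by δ_free = Σ αᵢΔT Lᵢ = 16.1×10⁻⁶×119×290 + 11×10⁻⁶×119×525 = 1.243 mm.
The rigid supports impose zero overall length change; the single axial force P common to all segments must satisfy P Σ Lᵢ/(AᵢEᵢ) = δ_free.
Σ Lᵢ/(AᵢEᵢ) = 290/(1175×193×10³) + 525/(1600×29×10³) = 1.259×10⁻⁵ mm/N.
So P = 1.243 / 1.259×10⁻⁵ = 98.69 kN, tensile.
σ_{concrete} = P / A = 98690 / 1600 = 61.68 MPa.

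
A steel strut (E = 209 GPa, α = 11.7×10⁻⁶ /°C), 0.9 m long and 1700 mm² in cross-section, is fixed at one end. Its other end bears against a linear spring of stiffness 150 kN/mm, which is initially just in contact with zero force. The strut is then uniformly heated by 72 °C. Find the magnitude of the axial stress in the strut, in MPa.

If the spring were absent the strut would lengthen by αΔT L = 11.7×10⁻⁶ × 72 × 900 = 0.7582 mm.
With a force P in the spring, the elastic change of the strut is PL/(AE) and that of the spring is P/k; compatibility requires their sum to equal δ_free.
So P = δ_free / [L/(AE) + 1/k] = 0.7582 / [ 900/(1700×209×10³) + 1/(150×10³) ].
P = 0.7582 / 9.2×10⁻⁶ = 82410 N.
σ = P/A = 82410/1700 = 48.48 MPa.

σ ≈ 48.5 MPa (compressive)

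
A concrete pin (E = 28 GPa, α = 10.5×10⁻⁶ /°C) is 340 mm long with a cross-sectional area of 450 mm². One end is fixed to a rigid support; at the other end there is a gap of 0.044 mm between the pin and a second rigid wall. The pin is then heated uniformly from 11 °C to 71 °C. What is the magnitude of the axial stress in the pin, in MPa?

σ ≈ 14 MPa (compressive)

If the wall were absent the pin would grow by αΔT L = 10.5×10⁻⁶ × 60 × 340 = 0.2142 mm.
The gap closes (δ_free > 0.044 mm) and the wall then resists a further 0.2142 − 0.044 = 0.1702 mm of expansion.
Compatibility: PL/(AE) = 0.1702 mm, so σ = P/A = E × (0.1702/340) = 14.02 MPa.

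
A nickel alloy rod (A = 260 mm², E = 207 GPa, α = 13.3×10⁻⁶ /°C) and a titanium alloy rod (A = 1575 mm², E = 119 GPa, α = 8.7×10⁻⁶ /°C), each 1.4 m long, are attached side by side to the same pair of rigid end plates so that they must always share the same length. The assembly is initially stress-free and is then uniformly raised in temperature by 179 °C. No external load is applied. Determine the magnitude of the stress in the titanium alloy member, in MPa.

The nickel alloy has the larger α, so on heating it would change length more than the titanium alloy if both were free. The rigid plates force a common final length, so the nickel alloy is put into compression and the titanium alloy into tension, with equal and opposite forces P (no external load).
Equating the net (thermal + elastic) strains gives |α₁ − α₂|·ΔT = P·[1/(A₁E₁) + 1/(A₂E₂)].
|α₁ − α₂|·ΔT = 4.6×10⁻⁶ × 179 = 0.0008234.
1/(A₁E₁) + 1/(A₂E₂) = 1/(260×207×10³) + 1/(1575×119×10³) = 2.392×10⁻⁸ N⁻¹.
P = 0.0008234 / 2.392×10⁻⁸ = 34430 N = 34.43 kN.
σ_{titanium alloy} = P/A₂ = 34430/1575 = 21.86 MPa, tensile.

σ ≈ 21.9 MPa (tensile)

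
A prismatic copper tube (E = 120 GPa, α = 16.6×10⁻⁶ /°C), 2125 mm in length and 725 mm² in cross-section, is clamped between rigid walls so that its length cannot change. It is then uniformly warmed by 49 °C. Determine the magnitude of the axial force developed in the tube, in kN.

With zero net strain, σ = E·αΔT = 120 GPa × 16.6×10⁻⁶ × 49 = 97.61 MPa.
Axial force P = σA = 97.61 × 725 = 70770 N = 70.77 kN, compressive.

P ≈ 70.8 kN (compressive)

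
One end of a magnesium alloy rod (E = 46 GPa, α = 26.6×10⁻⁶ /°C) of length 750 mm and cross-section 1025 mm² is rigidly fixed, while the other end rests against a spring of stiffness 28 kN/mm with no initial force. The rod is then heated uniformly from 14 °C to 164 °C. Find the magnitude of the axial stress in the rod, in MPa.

σ ≈ 56.6 MPa (compressive)

If the spring were absent the rod would lengthen by αΔT L = 26.6×10⁻⁶ × 150 × 750 = 2.992 mm.
Let P be the compressive force at the spring. The rod shortens elastically by PL/(AE) and the spring compresses by P/k; together these equal δ_free.
P [ L/(AE) + 1/k ] = δ_free → P [ 750/(1025×46×10³) + 1/(28×10³) ] = 2.992.
P = 2.992 / 5.162×10⁻⁵ = 57970 N.
σ = P/A = 57970/1025 = 56.56 MPa.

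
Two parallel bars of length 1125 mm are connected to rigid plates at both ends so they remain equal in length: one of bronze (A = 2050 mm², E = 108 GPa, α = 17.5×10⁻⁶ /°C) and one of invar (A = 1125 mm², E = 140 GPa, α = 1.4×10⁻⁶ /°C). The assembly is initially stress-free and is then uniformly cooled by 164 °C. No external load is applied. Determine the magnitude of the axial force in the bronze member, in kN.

Equilibrium of a rigid end plate with no external load gives equal and opposite internal forces ±P in the two members. Since α_{bronze} > α_{invar}, cooling drives the bronze into tension and the invar into compression.
Compatibility of the two members (thermal + elastic change equal): (α₁ − α₂)ΔT = P·[1/(A₁E₁) + 1/(A₂E₂)].
|α₁ − α₂|·ΔT = 16.1×10⁻⁶ × 164 = 0.00264.
1/(A₁E₁) + 1/(A₂E₂) = 1/(2050×108×10³) + 1/(1125×140×10³) = 1.087×10⁻⁸ N⁻¹.
P = 0.00264 / 1.087×10⁻⁸ = 243000 N = 243 kN.

P ≈ 243 kN (tensile in the bronze)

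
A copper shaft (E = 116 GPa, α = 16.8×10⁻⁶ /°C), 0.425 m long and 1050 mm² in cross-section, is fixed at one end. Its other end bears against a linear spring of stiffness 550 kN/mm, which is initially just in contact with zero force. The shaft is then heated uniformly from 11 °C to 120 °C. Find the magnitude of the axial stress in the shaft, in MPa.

σ ≈ 140 MPa (compressive)

If the spring were absent the shaft would lengthen by αΔT L = 16.8×10⁻⁶ × 109 × 425 = 0.7783 mm.
Let P be the compressive force at the spring. The shaft shortens elastically by PL/(AE) and the spring compresses by P/k; together these equal δ_free.
So P = δ_free / [L/(AE) + 1/k] = 0.7783 / [ 425/(1050×116×10³) + 1/(550×10³) ].
P = 0.7783 / 5.308×10⁻⁶ = 146600 N.
σ = P/A = 146600/1050 = 139.7 MPa.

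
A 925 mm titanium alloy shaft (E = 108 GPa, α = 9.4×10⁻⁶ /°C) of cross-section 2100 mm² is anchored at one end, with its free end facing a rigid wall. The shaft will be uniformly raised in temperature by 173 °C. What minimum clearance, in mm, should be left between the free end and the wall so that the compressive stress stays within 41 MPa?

With no wall the shaft would lengthen by αΔT L = 9.4×10⁻⁶ × 173 × 925 = 1.504 mm.
A stress of 41 MPa corresponds to the wall pushing the shaft back by σL/E = 41×925/(108×10³) = 0.3512 mm.
So the gap has to take up the difference, g_min = δ_free − σL/E = 1.504 − 0.3512 = 1.153 mm.

g ≈ 1.15 mm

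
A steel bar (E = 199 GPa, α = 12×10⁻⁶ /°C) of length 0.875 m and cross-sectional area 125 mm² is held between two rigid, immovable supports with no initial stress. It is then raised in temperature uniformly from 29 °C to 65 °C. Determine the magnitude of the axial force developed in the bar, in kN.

P ≈ 10.7 kN (compressive)

The ends cannot move, so σ = EαΔT = 199×10³ × 12×10⁻⁶ × 36 = 85.97 MPa.
Then P = σA = 85.97 × 125 mm² = 10.75 kN, compressive.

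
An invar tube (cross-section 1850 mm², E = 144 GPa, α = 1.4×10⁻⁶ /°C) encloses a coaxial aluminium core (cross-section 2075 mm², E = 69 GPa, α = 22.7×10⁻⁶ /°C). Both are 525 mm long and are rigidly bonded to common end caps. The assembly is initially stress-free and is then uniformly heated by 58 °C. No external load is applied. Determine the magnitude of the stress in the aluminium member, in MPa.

Equilibrium of a rigid end plate with no external load gives equal and opposite internal forces ±P in the two members. Since α_{aluminium} > α_{invar}, heating drives the aluminium into compression and the invar into tension.
Compatibility of the two members (thermal + elastic change equal): (α₁ − α₂)ΔT = P·[1/(A₁E₁) + 1/(A₂E₂)].
|α₁ − α₂|·ΔT = 21.3×10⁻⁶ × 58 = 0.001235.
1/(A₁E₁) + 1/(A₂E₂) = 1/(1850×144×10³) + 1/(2075×69×10³) = 1.074×10⁻⁸ N⁻¹.
So P = 0.001235 / 1.074×10⁻⁸ = 115 kN.
σ_{aluminium} = P/A₂ = 115000/2075 = 55.44 MPa, compressive.

σ ≈ 55.4 MPa (compressive)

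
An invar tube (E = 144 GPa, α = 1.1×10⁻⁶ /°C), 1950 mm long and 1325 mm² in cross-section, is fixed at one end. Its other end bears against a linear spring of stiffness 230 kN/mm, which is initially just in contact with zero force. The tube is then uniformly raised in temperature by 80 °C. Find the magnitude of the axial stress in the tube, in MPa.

σ ≈ 8.89 MPa (compressive)

If the spring were absent the tube would lengthen by αΔT L = 1.1×10⁻⁶ × 80 × 1950 = 0.1716 mm.
Let P be the compressive force at the spring. The tube shortens elastically by PL/(AE) and the spring compresses by P/k; together these equal δ_free.
P [ L/(AE) + 1/k ] = δ_free → P [ 1950/(1325×144×10³) + 1/(230×10³) ] = 0.1716.
P = 0.1716 / 1.457×10⁻⁵ = 11780 N.
σ = P/A = 11780/1325 = 8.89 MPa.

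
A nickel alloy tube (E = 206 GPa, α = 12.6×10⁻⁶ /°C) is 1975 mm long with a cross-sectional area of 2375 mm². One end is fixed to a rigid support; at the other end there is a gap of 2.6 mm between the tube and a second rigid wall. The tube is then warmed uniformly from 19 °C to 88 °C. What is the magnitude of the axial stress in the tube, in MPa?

Free thermal elongation = αΔT L = 12.6×10⁻⁶ × 69 × 1975 = 1.717 mm.
This is smaller than the 2.6 mm clearance, so the tube expands freely without reaching the stop — the stress is zero.

σ ≈ 0 MPa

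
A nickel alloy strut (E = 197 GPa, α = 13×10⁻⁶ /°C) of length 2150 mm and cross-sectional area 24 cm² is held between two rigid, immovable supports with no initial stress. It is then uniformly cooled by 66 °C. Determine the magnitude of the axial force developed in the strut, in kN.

P ≈ 406 kN (tensile)

The ends cannot move, so σ = EαΔT = 197×10³ × 13×10⁻⁶ × 66 = 169 MPa.
Then P = σA = 169 × 2400 mm² = 405.7 kN, tensile.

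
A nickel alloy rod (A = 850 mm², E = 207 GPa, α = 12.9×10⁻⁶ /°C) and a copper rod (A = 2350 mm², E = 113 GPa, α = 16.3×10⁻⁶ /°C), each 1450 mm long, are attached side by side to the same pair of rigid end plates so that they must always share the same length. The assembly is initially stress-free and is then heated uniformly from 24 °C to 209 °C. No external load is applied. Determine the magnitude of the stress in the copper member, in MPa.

The copper has the larger α, so on heating it would change length more than the nickel alloy if both were free. The rigid plates force a common final length, so the copper is put into compression and the nickel alloy into tension, with equal and opposite forces P (no external load).
Compatibility of the two members (thermal + elastic change equal): (α₁ − α₂)ΔT = P·[1/(A₁E₁) + 1/(A₂E₂)].
|α₁ − α₂|·ΔT = 3.4×10⁻⁶ × 185 = 0.000629.
1/(A₁E₁) + 1/(A₂E₂) = 1/(850×207×10³) + 1/(2350×113×10³) = 9.449×10⁻⁹ N⁻¹.
So P = 0.000629 / 9.449×10⁻⁹ = 66.57 kN.
σ_{copper} = P/A₂ = 66570/2350 = 28.33 MPa, compressive.

σ ≈ 28.3 MPa (compressive)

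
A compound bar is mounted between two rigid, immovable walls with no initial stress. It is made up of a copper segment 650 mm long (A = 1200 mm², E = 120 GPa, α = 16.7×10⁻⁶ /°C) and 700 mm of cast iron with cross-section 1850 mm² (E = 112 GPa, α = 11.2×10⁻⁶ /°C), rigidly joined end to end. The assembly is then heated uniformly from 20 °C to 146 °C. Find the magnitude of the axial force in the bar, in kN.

P ≈ 298 kN (compressive)

If the supports were absent, the total length change would be Σ αᵢΔT Lᵢ = 16.7×10⁻⁶×126×650 + 11.2×10⁻⁶×126×700 = 2.356 mm.
Since the ends are fixed, an axial force P builds up, equal in every segment, with P · Σ Lᵢ/(AᵢEᵢ) = δ_free.
The series flexibility is Σ Lᵢ/(AᵢEᵢ) = 650/(1200×120×10³) + 700/(1850×112×10³) = 7.892×10⁻⁶ mm/N.
Hence P = δ_free / Σ(L/AE) = 2.356/7.892×10⁻⁶ = 298.5 kN (compressive).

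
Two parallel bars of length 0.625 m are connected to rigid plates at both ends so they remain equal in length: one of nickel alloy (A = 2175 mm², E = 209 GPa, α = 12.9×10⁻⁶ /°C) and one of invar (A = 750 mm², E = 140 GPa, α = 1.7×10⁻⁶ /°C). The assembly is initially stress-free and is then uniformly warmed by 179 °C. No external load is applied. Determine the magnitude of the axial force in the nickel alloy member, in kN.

The nickel alloy has the larger α, so on heating it would change length more than the invar if both were free. The rigid plates force a common final length, so the nickel alloy is put into compression and the invar into tension, with equal and opposite forces P (no external load).
Compatibility of the two members (thermal + elastic change equal): (α₁ − α₂)ΔT = P·[1/(A₁E₁) + 1/(A₂E₂)].
|α₁ − α₂|·ΔT = 11.2×10⁻⁶ × 179 = 0.002005.
1/(A₁E₁) + 1/(A₂E₂) = 1/(2175×209×10³) + 1/(750×140×10³) = 1.172×10⁻⁸ N⁻¹.
So P = 0.002005 / 1.172×10⁻⁸ = 171 kN.

P ≈ 171 kN (compressive in the nickel alloy)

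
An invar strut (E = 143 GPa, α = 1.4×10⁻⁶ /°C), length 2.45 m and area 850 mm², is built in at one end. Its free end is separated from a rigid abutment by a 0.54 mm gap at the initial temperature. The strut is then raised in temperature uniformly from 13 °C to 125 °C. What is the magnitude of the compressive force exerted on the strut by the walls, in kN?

P ≈ 0 kN

Free thermal elongation = αΔT L = 1.4×10⁻⁶ × 112 × 2450 = 0.3842 mm.
Since δ_free = 0.384 mm is less than the 0.54 mm gap, the strut never touches the wall. No axial force develops.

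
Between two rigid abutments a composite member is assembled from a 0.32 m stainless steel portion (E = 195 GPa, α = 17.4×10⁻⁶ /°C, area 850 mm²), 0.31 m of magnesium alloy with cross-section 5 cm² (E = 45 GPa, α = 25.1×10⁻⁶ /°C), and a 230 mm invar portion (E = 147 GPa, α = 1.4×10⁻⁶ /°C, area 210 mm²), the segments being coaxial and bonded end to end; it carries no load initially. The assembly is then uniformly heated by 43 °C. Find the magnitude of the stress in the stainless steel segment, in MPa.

σ ≈ 29.9 MPa (compressive)

If the supports were absent, the total length change would be Σ αᵢΔT Lᵢ = 17.4×10⁻⁶×43×320 + 25.1×10⁻⁶×43×310 + 1.4×10⁻⁶×43×230 = 0.5879 mm.
Since the ends are fixed, an axial force P builds up, equal in every segment, with P · Σ Lᵢ/(AᵢEᵢ) = δ_free.
The series flexibility is Σ Lᵢ/(AᵢEᵢ) = 320/(850×195×10³) + 310/(500×45×10³) + 230/(210×147×10³) = 2.316×10⁻⁵ mm/N.
P = 0.5879 / 2.316×10⁻⁵ = 25380 N = 25.38 kN, compressive.
σ_{stainless steel} = P / A = 25380 / 850 = 29.86 MPa.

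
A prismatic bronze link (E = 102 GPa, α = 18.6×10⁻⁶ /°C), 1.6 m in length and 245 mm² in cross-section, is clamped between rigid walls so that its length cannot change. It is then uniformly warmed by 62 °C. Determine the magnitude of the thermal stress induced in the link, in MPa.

Because both ends are immovable the net strain is zero, and the suppressed thermal strain is αΔT = 18.6×10⁻⁶ × 62 = 1153.2×10⁻⁶.
σ = EαΔT = 102×10³ × 18.6×10⁻⁶ × 62 = 117.6 MPa (compressive; the link is trying to expand).

σ ≈ 118 MPa (compressive)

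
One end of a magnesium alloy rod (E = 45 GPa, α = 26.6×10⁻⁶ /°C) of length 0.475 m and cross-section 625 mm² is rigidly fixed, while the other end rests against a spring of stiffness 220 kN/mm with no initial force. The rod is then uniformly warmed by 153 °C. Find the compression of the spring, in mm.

If the spring were absent the rod would lengthen by αΔT L = 26.6×10⁻⁶ × 153 × 475 = 1.933 mm.
With a force P in the spring, the elastic change of the rod is PL/(AE) and that of the spring is P/k; compatibility requires their sum to equal δ_free.
P [ L/(AE) + 1/k ] = δ_free → P [ 475/(625×45×10³) + 1/(220×10³) ] = 1.933.
P = 1.933 / 2.143×10⁻⁵ = 90190 N.
Spring compression = P/k = 90190/(220×10³) = 0.41 mm.

δ ≈ 0.41 mm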